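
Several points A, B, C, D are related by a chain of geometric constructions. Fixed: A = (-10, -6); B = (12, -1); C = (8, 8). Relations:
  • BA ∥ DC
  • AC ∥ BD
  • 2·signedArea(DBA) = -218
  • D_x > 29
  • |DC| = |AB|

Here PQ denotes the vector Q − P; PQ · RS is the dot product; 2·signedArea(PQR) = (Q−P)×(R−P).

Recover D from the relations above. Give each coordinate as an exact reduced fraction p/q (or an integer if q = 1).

D = (30, 13)

1. D_x = 30  [BA ∥ DC ∩ AC ∥ BD]
2. D_y = 13  [BA ∥ DC ∩ AC ∥ BD]
   → D = (30, 13)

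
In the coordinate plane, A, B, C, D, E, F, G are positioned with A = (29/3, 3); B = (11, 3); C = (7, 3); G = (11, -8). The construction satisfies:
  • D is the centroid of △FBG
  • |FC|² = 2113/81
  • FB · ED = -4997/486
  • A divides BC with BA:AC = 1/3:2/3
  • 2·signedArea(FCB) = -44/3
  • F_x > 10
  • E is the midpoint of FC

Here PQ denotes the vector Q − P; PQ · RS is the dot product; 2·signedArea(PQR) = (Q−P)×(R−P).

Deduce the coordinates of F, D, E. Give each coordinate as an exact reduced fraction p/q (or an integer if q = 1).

D = (293/27, -17/9)
E = (79/9, 7/6)
F = (95/9, -2/3)

1. F_y = -2/3  [2·signedArea(FCB) = -44/3]
2. F_x = 95/9  [|FC|² = 2113/81]
   → F = (95/9, -2/3)
3. D_x = 293/27  [D is the centroid of △FBG]
4. D_y = -17/9  [D is the centroid of △FBG]
   → D = (293/27, -17/9)
5. E_x = 79/9  [E is the midpoint of FC]
6. E_y = 7/6  [E is the midpoint of FC]
   → E = (79/9, 7/6)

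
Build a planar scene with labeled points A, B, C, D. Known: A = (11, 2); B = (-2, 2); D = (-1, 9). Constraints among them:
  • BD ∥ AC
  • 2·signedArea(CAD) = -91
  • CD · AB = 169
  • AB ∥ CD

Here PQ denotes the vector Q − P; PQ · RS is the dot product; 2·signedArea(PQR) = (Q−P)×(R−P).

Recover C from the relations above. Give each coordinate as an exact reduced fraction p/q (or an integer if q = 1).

C = (12, 9)

1. C_x = 12  [AB ∥ CD ∩ BD ∥ AC]
2. C_y = 9  [AB ∥ CD ∩ BD ∥ AC]
   → C = (12, 9)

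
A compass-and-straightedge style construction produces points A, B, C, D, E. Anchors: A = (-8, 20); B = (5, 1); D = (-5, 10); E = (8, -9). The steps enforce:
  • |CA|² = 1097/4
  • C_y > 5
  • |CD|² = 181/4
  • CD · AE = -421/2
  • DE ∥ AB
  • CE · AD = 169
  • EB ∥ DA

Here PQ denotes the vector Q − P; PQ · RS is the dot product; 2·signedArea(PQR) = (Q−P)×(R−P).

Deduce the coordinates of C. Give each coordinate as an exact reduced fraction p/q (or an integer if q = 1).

C = (0, 11/2)

1. C_x = 0  [CD · AE = -421/2 ∩ CE · AD = 169]
2. C_y = 11/2  [CD · AE = -421/2 ∩ CE · AD = 169]
   → C = (0, 11/2)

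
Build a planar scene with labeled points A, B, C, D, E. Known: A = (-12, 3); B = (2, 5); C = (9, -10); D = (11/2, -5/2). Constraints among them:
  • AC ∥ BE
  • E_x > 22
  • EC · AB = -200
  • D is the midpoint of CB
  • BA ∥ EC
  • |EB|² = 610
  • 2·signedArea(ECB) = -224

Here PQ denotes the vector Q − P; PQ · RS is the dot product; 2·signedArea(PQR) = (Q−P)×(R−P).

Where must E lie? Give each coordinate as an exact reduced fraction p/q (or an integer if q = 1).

1. E_x = 23  [BA ∥ EC ∩ AC ∥ BE]
2. E_y = -8  [BA ∥ EC ∩ AC ∥ BE]
   → E = (23, -8)

E = (23, -8)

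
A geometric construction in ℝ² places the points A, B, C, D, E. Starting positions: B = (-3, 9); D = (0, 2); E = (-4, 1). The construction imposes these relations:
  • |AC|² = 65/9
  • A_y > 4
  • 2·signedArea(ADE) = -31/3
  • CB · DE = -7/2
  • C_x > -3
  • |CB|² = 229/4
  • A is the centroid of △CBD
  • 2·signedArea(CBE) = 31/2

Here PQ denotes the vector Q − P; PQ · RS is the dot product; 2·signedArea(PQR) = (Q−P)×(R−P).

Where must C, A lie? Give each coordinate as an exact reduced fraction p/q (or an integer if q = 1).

1. C_x = -2  [2·signedArea(CBE) = 31/2 ∩ CB · DE = -7/2]
2. C_y = 3/2  [2·signedArea(CBE) = 31/2 ∩ CB · DE = -7/2]
   → C = (-2, 3/2)
3. A_x = -5/3  [A is the centroid of △CBD]
4. A_y = 25/6  [A is the centroid of △CBD]
   → A = (-5/3, 25/6)

A = (-5/3, 25/6)
C = (-2, 3/2)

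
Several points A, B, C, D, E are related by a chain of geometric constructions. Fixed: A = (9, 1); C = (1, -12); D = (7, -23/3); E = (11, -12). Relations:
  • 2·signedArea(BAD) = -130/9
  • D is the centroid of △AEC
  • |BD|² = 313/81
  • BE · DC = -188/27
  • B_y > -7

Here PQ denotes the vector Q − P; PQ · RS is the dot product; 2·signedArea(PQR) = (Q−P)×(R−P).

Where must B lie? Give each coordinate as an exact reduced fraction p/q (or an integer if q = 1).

B = (17/3, -56/9)

1. B_x = 17/3  [2·signedArea(BAD) = -130/9 ∩ BE · DC = -188/27]
2. B_y = -56/9  [2·signedArea(BAD) = -130/9 ∩ BE · DC = -188/27]
   → B = (17/3, -56/9)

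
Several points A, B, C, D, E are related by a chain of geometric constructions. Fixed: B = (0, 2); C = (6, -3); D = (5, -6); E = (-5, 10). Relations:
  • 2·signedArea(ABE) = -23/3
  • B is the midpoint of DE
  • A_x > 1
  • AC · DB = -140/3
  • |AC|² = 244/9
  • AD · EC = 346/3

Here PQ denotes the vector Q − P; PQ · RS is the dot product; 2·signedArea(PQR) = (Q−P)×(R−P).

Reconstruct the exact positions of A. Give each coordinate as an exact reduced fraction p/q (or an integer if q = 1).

A = (2, 1/3)

1. A_x = 2  [2·signedArea(ABE) = -23/3 ∩ AC · DB = -140/3]
2. A_y = 1/3  [2·signedArea(ABE) = -23/3 ∩ AC · DB = -140/3]
   → A = (2, 1/3)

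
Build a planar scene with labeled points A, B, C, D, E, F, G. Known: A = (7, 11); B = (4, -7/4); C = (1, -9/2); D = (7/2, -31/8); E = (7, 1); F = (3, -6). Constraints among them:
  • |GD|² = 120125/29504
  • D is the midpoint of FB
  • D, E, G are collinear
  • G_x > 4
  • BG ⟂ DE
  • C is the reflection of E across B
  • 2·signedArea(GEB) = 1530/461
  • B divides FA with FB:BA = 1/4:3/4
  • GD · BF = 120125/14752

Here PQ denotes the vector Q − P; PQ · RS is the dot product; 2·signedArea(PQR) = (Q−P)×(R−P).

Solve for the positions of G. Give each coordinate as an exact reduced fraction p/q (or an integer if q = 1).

1. G_x = 2156/461  [D, E, G are collinear ∩ BG ⟂ DE]
2. G_y = -4123/1844  [D, E, G are collinear ∩ BG ⟂ DE]
   → G = (2156/461, -4123/1844)

G = (2156/461, -4123/1844)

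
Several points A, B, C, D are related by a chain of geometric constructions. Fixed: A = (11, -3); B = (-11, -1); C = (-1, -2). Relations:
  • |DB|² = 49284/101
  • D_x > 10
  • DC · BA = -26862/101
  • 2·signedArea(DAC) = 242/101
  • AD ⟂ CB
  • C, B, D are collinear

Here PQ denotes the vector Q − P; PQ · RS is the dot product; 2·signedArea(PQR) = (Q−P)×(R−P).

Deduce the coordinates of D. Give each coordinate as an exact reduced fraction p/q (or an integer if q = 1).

D = (1109/101, -323/101)

1. D_x = 1109/101  [C, B, D are collinear ∩ AD ⟂ CB]
2. D_y = -323/101  [C, B, D are collinear ∩ AD ⟂ CB]
   → D = (1109/101, -323/101)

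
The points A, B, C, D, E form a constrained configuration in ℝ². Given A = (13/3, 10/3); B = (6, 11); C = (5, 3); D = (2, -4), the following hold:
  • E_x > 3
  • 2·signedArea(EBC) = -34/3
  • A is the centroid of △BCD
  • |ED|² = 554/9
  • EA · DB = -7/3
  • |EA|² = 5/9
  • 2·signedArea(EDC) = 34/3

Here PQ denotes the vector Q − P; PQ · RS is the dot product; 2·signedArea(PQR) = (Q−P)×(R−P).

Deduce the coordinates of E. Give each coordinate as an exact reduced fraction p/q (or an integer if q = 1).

E = (11/3, 11/3)

1. E_x = 11/3  [2·signedArea(EBC) = -34/3 ∩ EA · DB = -7/3]
2. E_y = 11/3  [2·signedArea(EBC) = -34/3 ∩ EA · DB = -7/3]
   → E = (11/3, 11/3)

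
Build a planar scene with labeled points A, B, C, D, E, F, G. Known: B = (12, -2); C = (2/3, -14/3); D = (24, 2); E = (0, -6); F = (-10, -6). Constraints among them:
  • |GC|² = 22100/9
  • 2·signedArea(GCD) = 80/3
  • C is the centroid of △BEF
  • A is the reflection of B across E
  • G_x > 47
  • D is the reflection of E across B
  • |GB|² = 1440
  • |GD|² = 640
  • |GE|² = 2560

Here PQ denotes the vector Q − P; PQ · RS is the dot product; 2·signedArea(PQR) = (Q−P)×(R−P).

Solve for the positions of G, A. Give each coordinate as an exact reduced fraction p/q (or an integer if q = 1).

1. G_x = 48  [line -20/3·x + 70/3·y + 260/3 = 0 ∩ |GC|² = 22100/9]
2. G_y = 10  [line -20/3·x + 70/3·y + 260/3 = 0 ∩ |GC|² = 22100/9]
   → G = (48, 10)
3. A_x = -12  [A is the reflection of B across E]
4. A_y = -10  [A is the reflection of B across E]
   → A = (-12, -10)

A = (-12, -10)
G = (48, 10)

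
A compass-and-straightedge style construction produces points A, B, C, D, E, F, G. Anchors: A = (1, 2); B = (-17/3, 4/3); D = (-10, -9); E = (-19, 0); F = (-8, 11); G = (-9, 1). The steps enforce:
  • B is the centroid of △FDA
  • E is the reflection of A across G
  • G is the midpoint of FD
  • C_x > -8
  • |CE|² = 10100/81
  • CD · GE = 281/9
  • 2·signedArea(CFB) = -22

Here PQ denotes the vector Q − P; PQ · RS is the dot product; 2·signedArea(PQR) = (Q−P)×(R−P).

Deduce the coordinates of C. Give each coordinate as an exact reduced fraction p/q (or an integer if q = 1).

1. C_x = -71/9  [CD · GE = 281/9 ∩ 2·signedArea(CFB) = -22]
2. C_y = 10/9  [CD · GE = 281/9 ∩ 2·signedArea(CFB) = -22]
   → C = (-71/9, 10/9)

C = (-71/9, 10/9)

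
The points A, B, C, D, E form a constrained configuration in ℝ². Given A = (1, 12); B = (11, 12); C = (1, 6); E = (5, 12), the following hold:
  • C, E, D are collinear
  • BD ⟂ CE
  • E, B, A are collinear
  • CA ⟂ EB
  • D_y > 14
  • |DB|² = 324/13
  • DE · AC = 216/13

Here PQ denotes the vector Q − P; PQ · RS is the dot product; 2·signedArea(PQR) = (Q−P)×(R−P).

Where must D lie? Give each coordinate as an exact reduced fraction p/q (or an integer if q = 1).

1. D_x = 89/13  [C, E, D are collinear ∩ BD ⟂ CE]
2. D_y = 192/13  [C, E, D are collinear ∩ BD ⟂ CE]
   → D = (89/13, 192/13)

D = (89/13, 192/13)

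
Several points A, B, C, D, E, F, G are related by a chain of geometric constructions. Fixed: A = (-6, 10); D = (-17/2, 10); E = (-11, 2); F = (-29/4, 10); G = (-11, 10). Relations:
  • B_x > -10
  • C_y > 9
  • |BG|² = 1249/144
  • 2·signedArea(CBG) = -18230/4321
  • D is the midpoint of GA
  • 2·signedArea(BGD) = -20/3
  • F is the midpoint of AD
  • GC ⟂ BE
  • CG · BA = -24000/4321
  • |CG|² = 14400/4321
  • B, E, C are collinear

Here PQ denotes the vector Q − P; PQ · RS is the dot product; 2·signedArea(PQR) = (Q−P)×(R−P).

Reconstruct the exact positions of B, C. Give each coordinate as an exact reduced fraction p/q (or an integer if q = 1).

1. B_y = 22/3  [2·signedArea(BGD) = -20/3]
2. B_x = -39/4  [|BG|² = 1249/144]
   → B = (-39/4, 22/3)
3. C_x = -39851/4321  [B, E, C are collinear ∩ GC ⟂ BE]
4. C_y = 41410/4321  [B, E, C are collinear ∩ GC ⟂ BE]
   → C = (-39851/4321, 41410/4321)

B = (-39/4, 22/3)
C = (-39851/4321, 41410/4321)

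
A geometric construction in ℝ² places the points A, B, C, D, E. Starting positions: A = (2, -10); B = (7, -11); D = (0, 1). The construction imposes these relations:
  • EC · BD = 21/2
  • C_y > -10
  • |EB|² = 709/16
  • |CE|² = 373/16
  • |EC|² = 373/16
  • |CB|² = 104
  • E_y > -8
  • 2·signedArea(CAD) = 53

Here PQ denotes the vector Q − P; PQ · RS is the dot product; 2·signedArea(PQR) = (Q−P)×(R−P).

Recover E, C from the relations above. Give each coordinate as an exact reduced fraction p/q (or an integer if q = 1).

C = (-3, -9)
E = (3/2, -29/4)

1. C_x = -3  [line -11·x + -2·y + -51 = 0 ∩ |CB|² = 104]
2. C_y = -9  [line -11·x + -2·y + -51 = 0 ∩ |CB|² = 104]
   → C = (-3, -9)
3. E_x = 3/2  [line 7·x + -12·y + -195/2 = 0 ∩ |EC|² = 373/16]
4. E_y = -29/4  [line 7·x + -12·y + -195/2 = 0 ∩ |EC|² = 373/16]
   → E = (3/2, -29/4)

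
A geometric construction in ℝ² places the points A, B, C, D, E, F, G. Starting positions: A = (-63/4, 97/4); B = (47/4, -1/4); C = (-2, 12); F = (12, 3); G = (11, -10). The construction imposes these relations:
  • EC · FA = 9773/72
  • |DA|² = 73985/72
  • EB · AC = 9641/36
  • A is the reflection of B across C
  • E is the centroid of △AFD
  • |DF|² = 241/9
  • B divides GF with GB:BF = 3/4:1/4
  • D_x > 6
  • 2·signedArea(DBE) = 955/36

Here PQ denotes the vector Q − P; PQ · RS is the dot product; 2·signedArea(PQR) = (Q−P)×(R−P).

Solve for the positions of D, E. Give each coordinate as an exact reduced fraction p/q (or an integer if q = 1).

D = (7, 5/3)
E = (13/12, 347/36)

1. E_x = 13/12  [EB · AC = 9641/36 ∩ EC · FA = 9773/72]
2. E_y = 347/36  [EB · AC = 9641/36 ∩ EC · FA = 9773/72]
   → E = (13/12, 347/36)
3. D_x = 7  [2·signedArea(DBE) = 955/36 ∩ E is the centroid of △AFD]
4. D_y = 5/3  [2·signedArea(DBE) = 955/36 ∩ E is the centroid of △AFD]
   → D = (7, 5/3)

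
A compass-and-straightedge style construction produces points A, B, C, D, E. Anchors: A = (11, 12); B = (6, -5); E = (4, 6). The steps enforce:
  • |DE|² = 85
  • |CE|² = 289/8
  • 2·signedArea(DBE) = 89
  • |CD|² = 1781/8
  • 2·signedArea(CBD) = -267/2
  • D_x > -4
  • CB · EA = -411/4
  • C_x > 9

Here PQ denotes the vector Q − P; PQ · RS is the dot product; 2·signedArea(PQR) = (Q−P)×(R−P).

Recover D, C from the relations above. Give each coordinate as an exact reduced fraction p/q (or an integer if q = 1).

C = (39/4, 31/4)
D = (-3, 0)

1. D_x = -3  [line -11·x + -2·y + -33 = 0 ∩ |DE|² = 85]
2. D_y = 0  [line -11·x + -2·y + -33 = 0 ∩ |DE|² = 85]
   → D = (-3, 0)
3. C_x = 39/4  [2·signedArea(CBD) = -267/2 ∩ CB · EA = -411/4]
4. C_y = 31/4  [2·signedArea(CBD) = -267/2 ∩ CB · EA = -411/4]
   → C = (39/4, 31/4)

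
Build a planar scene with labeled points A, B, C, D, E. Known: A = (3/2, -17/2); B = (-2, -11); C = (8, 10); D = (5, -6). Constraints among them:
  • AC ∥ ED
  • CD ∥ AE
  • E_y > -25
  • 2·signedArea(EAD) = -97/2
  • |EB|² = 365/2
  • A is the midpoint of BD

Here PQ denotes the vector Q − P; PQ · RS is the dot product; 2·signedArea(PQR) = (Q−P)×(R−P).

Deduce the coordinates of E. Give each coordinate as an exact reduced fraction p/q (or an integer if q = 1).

E = (-3/2, -49/2)

1. E_x = -3/2  [AC ∥ ED ∩ CD ∥ AE]
2. E_y = -49/2  [AC ∥ ED ∩ CD ∥ AE]
   → E = (-3/2, -49/2)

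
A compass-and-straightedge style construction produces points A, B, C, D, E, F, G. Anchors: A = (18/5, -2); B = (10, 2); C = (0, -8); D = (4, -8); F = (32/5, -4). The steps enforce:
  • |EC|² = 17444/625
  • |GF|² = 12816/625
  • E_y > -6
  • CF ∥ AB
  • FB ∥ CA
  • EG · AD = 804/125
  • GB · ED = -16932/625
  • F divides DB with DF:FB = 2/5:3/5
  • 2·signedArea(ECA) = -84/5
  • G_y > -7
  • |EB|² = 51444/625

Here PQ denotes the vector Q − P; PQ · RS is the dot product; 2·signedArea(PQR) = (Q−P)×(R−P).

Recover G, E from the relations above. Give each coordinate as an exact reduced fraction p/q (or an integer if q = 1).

1. E_x = 112/25  [line -6·x + 18/5·y + 228/5 = 0 ∩ |EC|² = 17444/625]
2. E_y = -26/5  [line -6·x + 18/5·y + 228/5 = 0 ∩ |EC|² = 17444/625]
   → E = (112/25, -26/5)
3. G_x = 64/25  [GB · ED = -16932/625 ∩ EG · AD = 804/125]
4. G_y = -32/5  [GB · ED = -16932/625 ∩ EG · AD = 804/125]
   → G = (64/25, -32/5)

E = (112/25, -26/5)
G = (64/25, -32/5)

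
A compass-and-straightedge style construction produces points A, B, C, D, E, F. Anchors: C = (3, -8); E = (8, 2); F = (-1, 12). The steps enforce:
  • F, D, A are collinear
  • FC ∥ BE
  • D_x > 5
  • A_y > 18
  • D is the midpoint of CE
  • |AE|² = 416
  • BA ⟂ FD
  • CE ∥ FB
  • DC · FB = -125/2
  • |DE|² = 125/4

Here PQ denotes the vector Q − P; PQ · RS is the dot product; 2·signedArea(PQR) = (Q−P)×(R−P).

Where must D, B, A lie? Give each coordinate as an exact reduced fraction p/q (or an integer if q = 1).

1. D_x = 11/2  [D is the midpoint of CE]
2. D_y = -3  [D is the midpoint of CE]
   → D = (11/2, -3)
3. B_x = 4  [FC ∥ BE ∩ CE ∥ FB]
4. B_y = 22  [FC ∥ BE ∩ CE ∥ FB]
   → B = (4, 22)
5. A_x = -4124/1069  [F, D, A are collinear ∩ BA ⟂ FD]
6. A_y = 19878/1069  [F, D, A are collinear ∩ BA ⟂ FD]
   → A = (-4124/1069, 19878/1069)

A = (-4124/1069, 19878/1069)
B = (4, 22)
D = (11/2, -3)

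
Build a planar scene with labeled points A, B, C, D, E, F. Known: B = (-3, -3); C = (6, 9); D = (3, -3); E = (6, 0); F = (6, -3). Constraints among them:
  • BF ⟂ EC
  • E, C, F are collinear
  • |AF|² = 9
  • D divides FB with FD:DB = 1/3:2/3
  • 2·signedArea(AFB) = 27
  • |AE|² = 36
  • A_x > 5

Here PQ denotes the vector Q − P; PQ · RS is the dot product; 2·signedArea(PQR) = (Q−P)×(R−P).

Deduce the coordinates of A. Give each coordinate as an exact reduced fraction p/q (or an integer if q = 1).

A = (6, -6)

1. A_y = -6  [2·signedArea(AFB) = 27]
2. A_x = 6  [|AE|² = 36]
   → A = (6, -6)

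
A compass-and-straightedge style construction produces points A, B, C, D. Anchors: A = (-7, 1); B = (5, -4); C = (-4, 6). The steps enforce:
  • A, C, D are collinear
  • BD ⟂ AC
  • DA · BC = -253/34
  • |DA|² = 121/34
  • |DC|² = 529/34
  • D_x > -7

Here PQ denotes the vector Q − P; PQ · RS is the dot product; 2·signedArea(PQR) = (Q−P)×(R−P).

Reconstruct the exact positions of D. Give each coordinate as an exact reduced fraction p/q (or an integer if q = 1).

1. D_x = -205/34  [A, C, D are collinear ∩ BD ⟂ AC]
2. D_y = 89/34  [A, C, D are collinear ∩ BD ⟂ AC]
   → D = (-205/34, 89/34)

D = (-205/34, 89/34)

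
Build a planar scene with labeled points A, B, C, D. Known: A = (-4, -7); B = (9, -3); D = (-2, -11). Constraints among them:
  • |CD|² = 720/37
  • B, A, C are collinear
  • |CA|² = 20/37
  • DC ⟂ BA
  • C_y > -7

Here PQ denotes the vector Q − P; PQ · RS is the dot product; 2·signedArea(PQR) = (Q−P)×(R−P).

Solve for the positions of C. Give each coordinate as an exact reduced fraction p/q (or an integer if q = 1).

C = (-122/37, -251/37)

1. C_x = -122/37  [B, A, C are collinear ∩ DC ⟂ BA]
2. C_y = -251/37  [B, A, C are collinear ∩ DC ⟂ BA]
   → C = (-122/37, -251/37)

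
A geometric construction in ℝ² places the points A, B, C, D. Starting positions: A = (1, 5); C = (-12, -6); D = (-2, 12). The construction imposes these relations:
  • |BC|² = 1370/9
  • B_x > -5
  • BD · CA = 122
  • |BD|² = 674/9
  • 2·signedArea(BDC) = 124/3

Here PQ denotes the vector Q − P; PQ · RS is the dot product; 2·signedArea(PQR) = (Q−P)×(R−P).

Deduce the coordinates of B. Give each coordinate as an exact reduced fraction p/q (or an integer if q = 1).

1. B_x = -13/3  [2·signedArea(BDC) = 124/3 ∩ BD · CA = 122]
2. B_y = 11/3  [2·signedArea(BDC) = 124/3 ∩ BD · CA = 122]
   → B = (-13/3, 11/3)

B = (-13/3, 11/3)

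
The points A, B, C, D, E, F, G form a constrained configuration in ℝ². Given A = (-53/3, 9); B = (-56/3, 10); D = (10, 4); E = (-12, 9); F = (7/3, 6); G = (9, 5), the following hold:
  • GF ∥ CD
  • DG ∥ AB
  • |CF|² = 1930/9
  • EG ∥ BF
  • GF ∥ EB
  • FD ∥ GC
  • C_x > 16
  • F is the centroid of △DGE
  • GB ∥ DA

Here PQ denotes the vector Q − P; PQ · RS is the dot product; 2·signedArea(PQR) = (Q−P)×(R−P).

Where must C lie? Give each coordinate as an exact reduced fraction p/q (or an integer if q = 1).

1. C_x = 50/3  [GF ∥ CD ∩ FD ∥ GC]
2. C_y = 3  [GF ∥ CD ∩ FD ∥ GC]
   → C = (50/3, 3)

C = (50/3, 3)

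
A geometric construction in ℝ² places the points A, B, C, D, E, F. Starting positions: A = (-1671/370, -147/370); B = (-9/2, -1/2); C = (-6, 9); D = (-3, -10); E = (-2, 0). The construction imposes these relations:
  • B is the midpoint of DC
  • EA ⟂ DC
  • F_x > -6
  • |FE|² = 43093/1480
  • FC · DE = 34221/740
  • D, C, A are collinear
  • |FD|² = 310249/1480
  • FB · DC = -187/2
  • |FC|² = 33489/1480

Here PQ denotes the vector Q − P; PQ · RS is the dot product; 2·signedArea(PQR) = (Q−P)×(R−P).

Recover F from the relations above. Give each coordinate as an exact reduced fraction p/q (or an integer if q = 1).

1. F_x = -3891/740  [FB · DC = -187/2 ∩ FC · DE = 34221/740]
2. F_y = 3183/740  [FB · DC = -187/2 ∩ FC · DE = 34221/740]
   → F = (-3891/740, 3183/740)

F = (-3891/740, 3183/740)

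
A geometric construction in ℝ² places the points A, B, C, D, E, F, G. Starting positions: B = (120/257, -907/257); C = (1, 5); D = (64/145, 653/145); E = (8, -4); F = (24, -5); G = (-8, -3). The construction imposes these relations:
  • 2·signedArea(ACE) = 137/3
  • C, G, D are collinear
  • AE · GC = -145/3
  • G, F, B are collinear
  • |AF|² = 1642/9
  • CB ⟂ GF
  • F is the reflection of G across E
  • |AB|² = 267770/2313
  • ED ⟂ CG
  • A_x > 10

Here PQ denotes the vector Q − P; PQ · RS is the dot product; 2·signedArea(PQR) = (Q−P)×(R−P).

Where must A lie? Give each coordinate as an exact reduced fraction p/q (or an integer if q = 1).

1. A_x = 11  [2·signedArea(ACE) = 137/3 ∩ AE · GC = -145/3]
2. A_y = -4/3  [2·signedArea(ACE) = 137/3 ∩ AE · GC = -145/3]
   → A = (11, -4/3)

A = (11, -4/3)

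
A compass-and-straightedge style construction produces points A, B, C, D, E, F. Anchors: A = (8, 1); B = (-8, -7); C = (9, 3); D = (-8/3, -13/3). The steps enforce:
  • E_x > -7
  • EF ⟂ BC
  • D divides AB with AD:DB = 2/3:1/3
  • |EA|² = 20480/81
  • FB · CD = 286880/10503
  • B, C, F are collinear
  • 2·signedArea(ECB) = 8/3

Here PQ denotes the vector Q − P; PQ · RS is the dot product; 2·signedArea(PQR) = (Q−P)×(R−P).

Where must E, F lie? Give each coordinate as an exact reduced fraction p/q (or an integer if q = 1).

1. F_x = -22024/3501  [B, C, F are collinear ∩ FB · CD = 286880/10503]
2. F_y = -20987/3501  [B, C, F are collinear ∩ FB · CD = 286880/10503]
   → F = (-22024/3501, -20987/3501)
3. E_x = -56/9  [2·signedArea(ECB) = 8/3 ∩ EF ⟂ BC]
4. E_y = -55/9  [2·signedArea(ECB) = 8/3 ∩ EF ⟂ BC]
   → E = (-56/9, -55/9)

E = (-56/9, -55/9)
F = (-22024/3501, -20987/3501)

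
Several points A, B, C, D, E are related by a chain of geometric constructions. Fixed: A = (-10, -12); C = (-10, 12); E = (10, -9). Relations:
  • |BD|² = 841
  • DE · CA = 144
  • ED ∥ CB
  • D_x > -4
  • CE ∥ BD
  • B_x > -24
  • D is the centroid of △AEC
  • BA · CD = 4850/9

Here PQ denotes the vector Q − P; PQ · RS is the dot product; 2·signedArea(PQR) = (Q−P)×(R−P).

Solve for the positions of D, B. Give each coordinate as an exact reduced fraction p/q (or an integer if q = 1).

B = (-70/3, 18)
D = (-10/3, -3)

1. D_x = -10/3  [D is the centroid of △AEC]
2. D_y = -3  [D is the centroid of △AEC]
   → D = (-10/3, -3)
3. B_x = -70/3  [CE ∥ BD ∩ ED ∥ CB]
4. B_y = 18  [CE ∥ BD ∩ ED ∥ CB]
   → B = (-70/3, 18)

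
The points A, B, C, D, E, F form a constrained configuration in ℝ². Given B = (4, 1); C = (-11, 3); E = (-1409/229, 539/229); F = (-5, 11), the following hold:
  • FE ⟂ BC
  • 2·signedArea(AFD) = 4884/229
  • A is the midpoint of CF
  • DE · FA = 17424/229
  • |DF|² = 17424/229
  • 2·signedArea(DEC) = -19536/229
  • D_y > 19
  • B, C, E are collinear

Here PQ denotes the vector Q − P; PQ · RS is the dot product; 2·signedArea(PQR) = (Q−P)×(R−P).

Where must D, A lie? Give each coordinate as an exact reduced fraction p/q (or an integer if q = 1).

A = (-8, 7)
D = (-881/229, 4499/229)

1. D_x = -881/229  [line -148/229·x + -1110/229·y + 21238/229 = 0 ∩ |DF|² = 17424/229]
2. D_y = 4499/229  [line -148/229·x + -1110/229·y + 21238/229 = 0 ∩ |DF|² = 17424/229]
   → D = (-881/229, 4499/229)
3. A_x = -8  [A is the midpoint of CF]
4. A_y = 7  [A is the midpoint of CF]
   → A = (-8, 7)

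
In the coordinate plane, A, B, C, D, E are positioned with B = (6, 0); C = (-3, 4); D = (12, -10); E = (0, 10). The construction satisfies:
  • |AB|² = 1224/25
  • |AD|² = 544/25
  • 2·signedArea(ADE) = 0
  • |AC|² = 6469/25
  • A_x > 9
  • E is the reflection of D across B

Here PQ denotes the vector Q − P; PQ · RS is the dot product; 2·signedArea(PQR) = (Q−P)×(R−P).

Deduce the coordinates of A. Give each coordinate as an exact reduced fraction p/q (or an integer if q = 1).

1. A_x = 48/5  [line -20·x + -12·y + 120 = 0 ∩ |AC|² = 6469/25]
2. A_y = -6  [line -20·x + -12·y + 120 = 0 ∩ |AC|² = 6469/25]
   → A = (48/5, -6)

A = (48/5, -6)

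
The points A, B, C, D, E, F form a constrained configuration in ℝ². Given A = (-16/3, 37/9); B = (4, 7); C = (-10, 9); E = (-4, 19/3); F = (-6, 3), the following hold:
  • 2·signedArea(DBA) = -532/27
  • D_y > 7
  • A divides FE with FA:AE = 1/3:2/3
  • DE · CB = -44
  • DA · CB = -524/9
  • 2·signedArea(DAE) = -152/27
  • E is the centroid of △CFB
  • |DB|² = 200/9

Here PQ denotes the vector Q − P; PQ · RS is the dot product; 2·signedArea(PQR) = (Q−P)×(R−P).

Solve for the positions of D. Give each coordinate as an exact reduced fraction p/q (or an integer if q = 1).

D = (-2/3, 23/3)

1. D_x = -2/3  [DE · CB = -44 ∩ 2·signedArea(DBA) = -532/27]
2. D_y = 23/3  [DE · CB = -44 ∩ 2·signedArea(DBA) = -532/27]
   → D = (-2/3, 23/3)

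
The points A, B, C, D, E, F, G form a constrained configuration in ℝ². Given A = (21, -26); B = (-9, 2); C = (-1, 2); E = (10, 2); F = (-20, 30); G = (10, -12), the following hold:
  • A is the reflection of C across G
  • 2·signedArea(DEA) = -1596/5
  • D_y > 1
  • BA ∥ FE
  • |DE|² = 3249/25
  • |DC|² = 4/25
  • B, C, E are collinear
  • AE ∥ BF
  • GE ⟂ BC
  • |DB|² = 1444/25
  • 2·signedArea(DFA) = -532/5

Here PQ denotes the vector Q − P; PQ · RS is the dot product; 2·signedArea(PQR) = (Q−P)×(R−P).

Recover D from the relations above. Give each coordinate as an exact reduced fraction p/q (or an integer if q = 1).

D = (-7/5, 2)

1. D_x = -7/5  [2·signedArea(DFA) = -532/5 ∩ 2·signedArea(DEA) = -1596/5]
2. D_y = 2  [2·signedArea(DFA) = -532/5 ∩ 2·signedArea(DEA) = -1596/5]
   → D = (-7/5, 2)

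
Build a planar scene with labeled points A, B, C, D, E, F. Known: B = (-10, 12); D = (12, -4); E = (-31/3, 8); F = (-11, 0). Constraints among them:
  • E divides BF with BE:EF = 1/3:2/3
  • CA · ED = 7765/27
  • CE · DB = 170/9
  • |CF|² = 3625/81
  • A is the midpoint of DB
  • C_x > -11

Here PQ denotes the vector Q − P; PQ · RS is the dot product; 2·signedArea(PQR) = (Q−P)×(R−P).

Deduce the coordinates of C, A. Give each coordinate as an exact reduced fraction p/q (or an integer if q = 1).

A = (1, 4)
C = (-94/9, 20/3)

1. C_x = -94/9  [line 22·x + -16·y + 3028/9 = 0 ∩ |CF|² = 3625/81]
2. C_y = 20/3  [line 22·x + -16·y + 3028/9 = 0 ∩ |CF|² = 3625/81]
   → C = (-94/9, 20/3)
3. A_x = 1  [CA · ED = 7765/27 ∩ A is the midpoint of DB]
4. A_y = 4  [CA · ED = 7765/27 ∩ A is the midpoint of DB]
   → A = (1, 4)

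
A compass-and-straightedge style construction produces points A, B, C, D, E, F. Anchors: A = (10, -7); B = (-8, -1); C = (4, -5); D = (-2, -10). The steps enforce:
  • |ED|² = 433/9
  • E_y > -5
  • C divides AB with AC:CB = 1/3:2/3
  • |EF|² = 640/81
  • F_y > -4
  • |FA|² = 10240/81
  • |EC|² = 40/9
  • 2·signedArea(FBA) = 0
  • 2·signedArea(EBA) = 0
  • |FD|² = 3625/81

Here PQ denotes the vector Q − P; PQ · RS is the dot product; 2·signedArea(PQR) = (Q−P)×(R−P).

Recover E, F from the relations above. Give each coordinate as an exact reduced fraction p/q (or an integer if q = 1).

E = (2, -13/3)
F = (-2/3, -31/9)

1. E_x = 2  [line 6·x + 18·y + 66 = 0 ∩ |EC|² = 40/9]
2. E_y = -13/3  [line 6·x + 18·y + 66 = 0 ∩ |EC|² = 40/9]
   → E = (2, -13/3)
3. F_x = -2/3  [line 6·x + 18·y + 66 = 0 ∩ |EF|² = 640/81]
4. F_y = -31/9  [line 6·x + 18·y + 66 = 0 ∩ |EF|² = 640/81]
   → F = (-2/3, -31/9)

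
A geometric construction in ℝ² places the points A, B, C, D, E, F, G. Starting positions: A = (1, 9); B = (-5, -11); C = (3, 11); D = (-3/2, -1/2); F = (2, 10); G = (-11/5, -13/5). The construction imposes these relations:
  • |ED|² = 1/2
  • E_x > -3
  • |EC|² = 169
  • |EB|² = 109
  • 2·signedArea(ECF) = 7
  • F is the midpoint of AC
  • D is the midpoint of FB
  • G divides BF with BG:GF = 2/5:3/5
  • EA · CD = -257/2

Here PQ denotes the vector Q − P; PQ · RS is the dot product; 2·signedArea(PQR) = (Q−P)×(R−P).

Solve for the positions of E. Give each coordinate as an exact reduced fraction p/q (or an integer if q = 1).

1. E_x = -2  [2·signedArea(ECF) = 7 ∩ EA · CD = -257/2]
2. E_y = -1  [2·signedArea(ECF) = 7 ∩ EA · CD = -257/2]
   → E = (-2, -1)

E = (-2, -1)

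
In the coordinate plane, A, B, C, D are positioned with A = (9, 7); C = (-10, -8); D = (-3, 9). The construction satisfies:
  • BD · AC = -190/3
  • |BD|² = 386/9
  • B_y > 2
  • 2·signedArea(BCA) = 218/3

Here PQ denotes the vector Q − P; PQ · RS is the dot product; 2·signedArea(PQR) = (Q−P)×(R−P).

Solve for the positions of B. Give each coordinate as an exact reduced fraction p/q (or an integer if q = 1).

B = (-4/3, 8/3)

1. B_x = -4/3  [2·signedArea(BCA) = 218/3 ∩ BD · AC = -190/3]
2. B_y = 8/3  [2·signedArea(BCA) = 218/3 ∩ BD · AC = -190/3]
   → B = (-4/3, 8/3)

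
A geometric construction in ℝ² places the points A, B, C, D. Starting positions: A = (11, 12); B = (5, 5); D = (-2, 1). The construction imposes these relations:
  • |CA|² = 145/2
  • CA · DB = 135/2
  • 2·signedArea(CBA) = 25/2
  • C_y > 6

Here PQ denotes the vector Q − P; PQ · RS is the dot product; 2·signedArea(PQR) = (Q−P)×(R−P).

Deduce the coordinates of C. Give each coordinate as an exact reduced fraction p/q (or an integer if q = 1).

1. C_x = 9/2  [2·signedArea(CBA) = 25/2 ∩ CA · DB = 135/2]
2. C_y = 13/2  [2·signedArea(CBA) = 25/2 ∩ CA · DB = 135/2]
   → C = (9/2, 13/2)

C = (9/2, 13/2)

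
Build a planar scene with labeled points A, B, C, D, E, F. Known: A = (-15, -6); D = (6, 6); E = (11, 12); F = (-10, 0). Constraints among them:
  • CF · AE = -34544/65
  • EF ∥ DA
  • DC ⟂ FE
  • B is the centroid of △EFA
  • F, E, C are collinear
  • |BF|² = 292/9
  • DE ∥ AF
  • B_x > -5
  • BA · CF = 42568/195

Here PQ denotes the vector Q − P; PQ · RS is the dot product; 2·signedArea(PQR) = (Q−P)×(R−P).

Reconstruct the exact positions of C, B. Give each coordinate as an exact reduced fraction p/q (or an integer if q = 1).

1. C_x = 302/65  [F, E, C are collinear ∩ DC ⟂ FE]
2. C_y = 544/65  [F, E, C are collinear ∩ DC ⟂ FE]
   → C = (302/65, 544/65)
3. B_x = -14/3  [B is the centroid of △EFA]
4. B_y = 2  [B is the centroid of △EFA]
   → B = (-14/3, 2)

B = (-14/3, 2)
C = (302/65, 544/65)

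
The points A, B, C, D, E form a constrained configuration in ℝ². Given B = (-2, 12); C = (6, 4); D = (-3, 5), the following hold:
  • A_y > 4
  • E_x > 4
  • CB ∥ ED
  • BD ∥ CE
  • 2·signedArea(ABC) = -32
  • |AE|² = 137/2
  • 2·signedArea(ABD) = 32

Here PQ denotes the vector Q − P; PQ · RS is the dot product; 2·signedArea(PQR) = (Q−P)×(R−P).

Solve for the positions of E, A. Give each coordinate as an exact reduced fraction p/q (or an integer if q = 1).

A = (3/2, 9/2)
E = (5, -3)

1. E_x = 5  [CB ∥ ED ∩ BD ∥ CE]
2. E_y = -3  [CB ∥ ED ∩ BD ∥ CE]
   → E = (5, -3)
3. A_x = 3/2  [2·signedArea(ABD) = 32 ∩ 2·signedArea(ABC) = -32]
4. A_y = 9/2  [2·signedArea(ABD) = 32 ∩ 2·signedArea(ABC) = -32]
   → A = (3/2, 9/2)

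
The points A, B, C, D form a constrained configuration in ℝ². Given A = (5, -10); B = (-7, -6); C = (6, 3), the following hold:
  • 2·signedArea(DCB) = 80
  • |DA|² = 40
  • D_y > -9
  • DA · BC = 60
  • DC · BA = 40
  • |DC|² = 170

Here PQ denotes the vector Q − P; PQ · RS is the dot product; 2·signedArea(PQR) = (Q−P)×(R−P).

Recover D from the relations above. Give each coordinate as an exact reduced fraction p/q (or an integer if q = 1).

D = (-1, -8)

1. D_x = -1  [DA · BC = 60 ∩ 2·signedArea(DCB) = 80]
2. D_y = -8  [DA · BC = 60 ∩ 2·signedArea(DCB) = 80]
   → D = (-1, -8)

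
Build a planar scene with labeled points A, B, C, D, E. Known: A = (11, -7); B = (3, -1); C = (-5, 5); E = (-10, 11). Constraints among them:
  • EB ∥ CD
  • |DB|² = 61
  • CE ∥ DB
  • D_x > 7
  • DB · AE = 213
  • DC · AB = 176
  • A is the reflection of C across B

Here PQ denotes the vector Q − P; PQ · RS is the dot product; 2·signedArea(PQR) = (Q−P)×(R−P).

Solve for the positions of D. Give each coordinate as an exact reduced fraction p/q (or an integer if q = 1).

D = (8, -7)

1. D_x = 8  [CE ∥ DB ∩ EB ∥ CD]
2. D_y = -7  [CE ∥ DB ∩ EB ∥ CD]
   → D = (8, -7)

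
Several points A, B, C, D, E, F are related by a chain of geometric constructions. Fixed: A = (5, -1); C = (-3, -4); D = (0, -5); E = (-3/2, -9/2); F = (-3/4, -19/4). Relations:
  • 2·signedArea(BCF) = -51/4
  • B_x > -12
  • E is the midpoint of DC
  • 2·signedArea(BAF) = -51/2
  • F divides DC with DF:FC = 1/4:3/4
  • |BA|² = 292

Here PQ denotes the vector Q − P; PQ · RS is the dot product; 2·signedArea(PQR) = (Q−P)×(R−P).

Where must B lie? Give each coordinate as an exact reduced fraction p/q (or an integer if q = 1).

1. B_x = -11  [2·signedArea(BAF) = -51/2 ∩ 2·signedArea(BCF) = -51/4]
2. B_y = -7  [2·signedArea(BAF) = -51/2 ∩ 2·signedArea(BCF) = -51/4]
   → B = (-11, -7)

B = (-11, -7)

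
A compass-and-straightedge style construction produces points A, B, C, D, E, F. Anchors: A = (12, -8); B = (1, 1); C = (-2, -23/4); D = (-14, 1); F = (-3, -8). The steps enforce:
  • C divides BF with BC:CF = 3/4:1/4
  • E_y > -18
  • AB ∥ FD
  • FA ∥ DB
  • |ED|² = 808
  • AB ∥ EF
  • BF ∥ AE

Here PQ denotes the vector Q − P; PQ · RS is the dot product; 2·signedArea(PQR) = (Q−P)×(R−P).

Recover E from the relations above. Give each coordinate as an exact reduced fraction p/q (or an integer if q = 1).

E = (8, -17)

1. E_x = 8  [AB ∥ EF ∩ BF ∥ AE]
2. E_y = -17  [AB ∥ EF ∩ BF ∥ AE]
   → E = (8, -17)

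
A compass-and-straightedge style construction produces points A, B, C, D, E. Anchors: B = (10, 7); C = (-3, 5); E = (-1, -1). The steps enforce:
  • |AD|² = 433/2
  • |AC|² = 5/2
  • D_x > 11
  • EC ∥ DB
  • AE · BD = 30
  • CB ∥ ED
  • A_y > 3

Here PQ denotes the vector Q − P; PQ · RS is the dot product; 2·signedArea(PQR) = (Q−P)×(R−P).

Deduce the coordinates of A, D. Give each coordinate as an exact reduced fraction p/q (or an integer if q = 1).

A = (-5/2, 7/2)
D = (12, 1)

1. D_x = 12  [EC ∥ DB ∩ CB ∥ ED]
2. D_y = 1  [EC ∥ DB ∩ CB ∥ ED]
   → D = (12, 1)
3. A_x = -5/2  [line -2·x + 6·y + -26 = 0 ∩ |AC|² = 5/2]
4. A_y = 7/2  [line -2·x + 6·y + -26 = 0 ∩ |AC|² = 5/2]
   → A = (-5/2, 7/2)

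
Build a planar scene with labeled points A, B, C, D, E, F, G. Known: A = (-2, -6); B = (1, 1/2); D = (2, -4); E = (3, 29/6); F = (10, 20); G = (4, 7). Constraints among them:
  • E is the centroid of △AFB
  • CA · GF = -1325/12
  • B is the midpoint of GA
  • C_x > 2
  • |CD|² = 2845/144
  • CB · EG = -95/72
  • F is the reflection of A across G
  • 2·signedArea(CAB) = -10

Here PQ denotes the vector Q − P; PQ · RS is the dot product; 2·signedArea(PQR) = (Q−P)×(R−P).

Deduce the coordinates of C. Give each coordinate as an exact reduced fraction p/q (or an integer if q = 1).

1. C_x = 5/2  [CA · GF = -1325/12 ∩ 2·signedArea(CAB) = -10]
2. C_y = 5/12  [CA · GF = -1325/12 ∩ 2·signedArea(CAB) = -10]
   → C = (5/2, 5/12)

C = (5/2, 5/12)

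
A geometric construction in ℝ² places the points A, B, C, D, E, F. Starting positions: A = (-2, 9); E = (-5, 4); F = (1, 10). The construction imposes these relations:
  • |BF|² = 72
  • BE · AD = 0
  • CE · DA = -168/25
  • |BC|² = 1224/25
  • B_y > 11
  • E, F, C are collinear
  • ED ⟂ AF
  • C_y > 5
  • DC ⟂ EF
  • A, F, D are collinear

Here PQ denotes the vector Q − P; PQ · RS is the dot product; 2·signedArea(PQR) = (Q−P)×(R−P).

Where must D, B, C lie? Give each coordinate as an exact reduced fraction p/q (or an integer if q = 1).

B = (-37/5, 56/5)
C = (-19/5, 26/5)
D = (-31/5, 38/5)

1. D_x = -31/5  [A, F, D are collinear ∩ ED ⟂ AF]
2. D_y = 38/5  [A, F, D are collinear ∩ ED ⟂ AF]
   → D = (-31/5, 38/5)
3. B_x = -37/5  [line 21/5·x + 7/5·y + 77/5 = 0 ∩ |BF|² = 72]
4. B_y = 56/5  [line 21/5·x + 7/5·y + 77/5 = 0 ∩ |BF|² = 72]
   → B = (-37/5, 56/5)
5. C_x = -19/5  [E, F, C are collinear ∩ DC ⟂ EF]
6. C_y = 26/5  [E, F, C are collinear ∩ DC ⟂ EF]
   → C = (-19/5, 26/5)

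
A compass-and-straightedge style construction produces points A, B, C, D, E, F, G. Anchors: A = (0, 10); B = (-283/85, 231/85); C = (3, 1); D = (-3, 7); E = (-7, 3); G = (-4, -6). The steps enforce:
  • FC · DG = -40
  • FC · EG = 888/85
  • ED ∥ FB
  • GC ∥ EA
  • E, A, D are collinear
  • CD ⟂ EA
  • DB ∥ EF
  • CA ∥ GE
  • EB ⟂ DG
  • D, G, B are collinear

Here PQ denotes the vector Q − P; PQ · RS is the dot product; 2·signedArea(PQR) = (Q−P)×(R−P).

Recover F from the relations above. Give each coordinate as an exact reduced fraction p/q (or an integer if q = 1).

F = (-623/85, -109/85)

1. F_x = -623/85  [ED ∥ FB ∩ DB ∥ EF]
2. F_y = -109/85  [ED ∥ FB ∩ DB ∥ EF]
   → F = (-623/85, -109/85)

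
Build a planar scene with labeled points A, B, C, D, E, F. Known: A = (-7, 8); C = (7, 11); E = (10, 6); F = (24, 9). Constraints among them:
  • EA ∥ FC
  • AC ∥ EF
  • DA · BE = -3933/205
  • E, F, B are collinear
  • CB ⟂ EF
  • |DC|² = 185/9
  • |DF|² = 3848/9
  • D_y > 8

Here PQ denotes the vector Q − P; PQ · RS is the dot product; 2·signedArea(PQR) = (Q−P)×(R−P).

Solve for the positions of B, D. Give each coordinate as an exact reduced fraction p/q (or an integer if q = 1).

B = (1672/205, 1149/205)
D = (10/3, 25/3)

1. B_x = 1672/205  [E, F, B are collinear ∩ CB ⟂ EF]
2. B_y = 1149/205  [E, F, B are collinear ∩ CB ⟂ EF]
   → B = (1672/205, 1149/205)
3. D_x = 10/3  [line -378/205·x + -81/205·y + 387/41 = 0 ∩ |DF|² = 3848/9]
4. D_y = 25/3  [line -378/205·x + -81/205·y + 387/41 = 0 ∩ |DF|² = 3848/9]
   → D = (10/3, 25/3)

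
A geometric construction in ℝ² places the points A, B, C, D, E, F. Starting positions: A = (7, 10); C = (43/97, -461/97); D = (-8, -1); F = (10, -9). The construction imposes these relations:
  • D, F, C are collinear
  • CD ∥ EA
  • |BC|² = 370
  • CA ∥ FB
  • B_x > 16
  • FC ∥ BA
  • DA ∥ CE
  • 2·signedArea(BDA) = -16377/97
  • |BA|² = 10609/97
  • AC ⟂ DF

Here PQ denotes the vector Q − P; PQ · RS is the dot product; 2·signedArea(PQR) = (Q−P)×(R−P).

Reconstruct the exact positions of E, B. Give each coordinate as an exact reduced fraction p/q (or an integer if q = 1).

1. E_x = 1498/97  [CD ∥ EA ∩ DA ∥ CE]
2. E_y = 606/97  [CD ∥ EA ∩ DA ∥ CE]
   → E = (1498/97, 606/97)
3. B_x = 1606/97  [FC ∥ BA ∩ CA ∥ FB]
4. B_y = 558/97  [FC ∥ BA ∩ CA ∥ FB]
   → B = (1606/97, 558/97)

B = (1606/97, 558/97)
E = (1498/97, 606/97)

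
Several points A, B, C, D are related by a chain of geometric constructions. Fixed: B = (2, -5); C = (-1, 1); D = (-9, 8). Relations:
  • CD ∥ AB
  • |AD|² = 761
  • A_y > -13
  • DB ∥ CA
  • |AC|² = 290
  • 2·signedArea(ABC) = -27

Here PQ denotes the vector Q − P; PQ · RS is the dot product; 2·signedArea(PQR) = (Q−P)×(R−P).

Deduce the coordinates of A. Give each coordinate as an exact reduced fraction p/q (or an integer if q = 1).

A = (10, -12)

1. A_x = 10  [CD ∥ AB ∩ DB ∥ CA]
2. A_y = -12  [CD ∥ AB ∩ DB ∥ CA]
   → A = (10, -12)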